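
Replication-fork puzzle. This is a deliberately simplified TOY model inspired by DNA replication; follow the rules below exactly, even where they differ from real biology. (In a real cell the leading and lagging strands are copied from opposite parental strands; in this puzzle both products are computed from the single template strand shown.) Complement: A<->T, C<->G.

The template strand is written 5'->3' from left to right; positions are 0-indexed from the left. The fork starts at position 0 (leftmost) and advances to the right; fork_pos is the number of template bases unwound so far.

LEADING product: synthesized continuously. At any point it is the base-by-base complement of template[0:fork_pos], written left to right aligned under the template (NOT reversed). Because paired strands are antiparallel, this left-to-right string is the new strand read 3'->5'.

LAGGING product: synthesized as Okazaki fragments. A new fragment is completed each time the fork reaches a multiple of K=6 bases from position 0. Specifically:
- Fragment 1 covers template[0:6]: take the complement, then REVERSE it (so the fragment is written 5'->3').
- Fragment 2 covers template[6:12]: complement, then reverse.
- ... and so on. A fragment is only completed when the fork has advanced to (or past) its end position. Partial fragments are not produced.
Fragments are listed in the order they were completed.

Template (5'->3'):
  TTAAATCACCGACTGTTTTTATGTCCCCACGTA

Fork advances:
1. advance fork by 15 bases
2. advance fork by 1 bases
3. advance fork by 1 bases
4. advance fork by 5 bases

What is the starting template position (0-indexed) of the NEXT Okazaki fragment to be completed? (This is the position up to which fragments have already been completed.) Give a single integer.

Step 1: advance 15 -> fork_pos = 0 + 15 = 15. Reached multiple(s) of 6: 6, 12 -> fragments 1-2 completed (2 total).
Step 2: advance 1 -> fork_pos = 15 + 1 = 16. Next multiple of 6 is 18 (not reached); still 2 fragment(s).
Step 3: advance 1 -> fork_pos = 16 + 1 = 17. Next multiple of 6 is 18 (not reached); still 2 fragment(s).
Step 4: advance 5 -> fork_pos = 17 + 5 = 22. Reached multiple(s) of 6: 18 -> fragment 3 completed (3 total).
3 fragment(s) completed, covering template[0:18] (3 x 6 = 18). The next fragment, fragment 4, covers template[18:24], so it starts at position 18.

Answer: 18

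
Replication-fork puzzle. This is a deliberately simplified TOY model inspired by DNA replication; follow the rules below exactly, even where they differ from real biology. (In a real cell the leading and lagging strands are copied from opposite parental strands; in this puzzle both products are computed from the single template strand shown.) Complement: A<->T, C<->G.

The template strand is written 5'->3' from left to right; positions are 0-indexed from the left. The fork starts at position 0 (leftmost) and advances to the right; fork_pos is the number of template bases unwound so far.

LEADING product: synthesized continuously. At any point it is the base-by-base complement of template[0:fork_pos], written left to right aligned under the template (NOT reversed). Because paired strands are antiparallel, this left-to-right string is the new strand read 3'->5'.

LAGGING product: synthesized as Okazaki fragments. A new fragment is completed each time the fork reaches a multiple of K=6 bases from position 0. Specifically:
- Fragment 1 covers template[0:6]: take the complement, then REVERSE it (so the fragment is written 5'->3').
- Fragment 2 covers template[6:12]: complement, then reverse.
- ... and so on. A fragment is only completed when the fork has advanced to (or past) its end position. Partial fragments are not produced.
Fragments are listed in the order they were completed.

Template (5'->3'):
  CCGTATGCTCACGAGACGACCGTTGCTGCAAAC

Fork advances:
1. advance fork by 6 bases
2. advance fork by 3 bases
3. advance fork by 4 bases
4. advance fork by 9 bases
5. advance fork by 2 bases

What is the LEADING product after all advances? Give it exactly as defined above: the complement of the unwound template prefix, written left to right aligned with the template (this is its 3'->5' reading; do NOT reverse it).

Answer: GGCATACGAGTGCTCTGCTGGCAA

Derivation:
Step 1: advance 6 -> fork_pos = 0 + 6 = 6.
Step 2: advance 3 -> fork_pos = 6 + 3 = 9.
Step 3: advance 4 -> fork_pos = 9 + 4 = 13.
Step 4: advance 9 -> fork_pos = 13 + 9 = 22.
Step 5: advance 2 -> fork_pos = 22 + 2 = 24.
Unwound prefix: template[0:24] = CCGTATGCTCACGAGACGACCGTT
Complement it base by base (A<->T, C<->G), keeping left-to-right order:
  [0:5] CCGTA -> GGCAT
  [5:10] TGCTC -> ACGAG
  [10:15] ACGAG -> TGCTC
  [15:20] ACGAC -> TGCTG
  [20:24] CGTT -> GCAA
Concatenate: GGCATACGAGTGCTCTGCTGGCAA (length 24; written aligned with the template, i.e. 3'->5').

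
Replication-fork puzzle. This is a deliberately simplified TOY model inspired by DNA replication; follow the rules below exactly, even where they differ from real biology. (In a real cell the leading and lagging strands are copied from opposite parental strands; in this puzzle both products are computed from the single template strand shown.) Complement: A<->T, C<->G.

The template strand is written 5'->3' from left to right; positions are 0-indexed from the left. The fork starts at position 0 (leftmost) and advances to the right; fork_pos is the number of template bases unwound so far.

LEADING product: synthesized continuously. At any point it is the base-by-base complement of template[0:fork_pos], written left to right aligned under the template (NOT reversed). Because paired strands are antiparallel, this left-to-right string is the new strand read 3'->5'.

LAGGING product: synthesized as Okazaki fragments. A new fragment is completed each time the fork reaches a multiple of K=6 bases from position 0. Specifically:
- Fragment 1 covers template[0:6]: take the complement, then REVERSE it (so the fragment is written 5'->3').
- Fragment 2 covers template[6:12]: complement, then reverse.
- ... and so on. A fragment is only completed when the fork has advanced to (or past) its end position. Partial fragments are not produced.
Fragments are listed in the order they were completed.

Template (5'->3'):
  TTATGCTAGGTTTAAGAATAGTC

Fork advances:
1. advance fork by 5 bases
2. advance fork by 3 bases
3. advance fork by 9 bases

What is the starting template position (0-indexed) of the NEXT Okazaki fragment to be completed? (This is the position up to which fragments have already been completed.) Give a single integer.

Step 1: advance 5 -> fork_pos = 0 + 5 = 5. Next multiple of 6 is 6 (not reached); still 0 fragment(s).
Step 2: advance 3 -> fork_pos = 5 + 3 = 8. Reached multiple(s) of 6: 6 -> fragment 1 completed (1 total).
Step 3: advance 9 -> fork_pos = 8 + 9 = 17. Reached multiple(s) of 6: 12 -> fragment 2 completed (2 total).
2 fragment(s) completed, covering template[0:12] (2 x 6 = 12). The next fragment, fragment 3, covers template[12:18], so it starts at position 12.

Answer: 12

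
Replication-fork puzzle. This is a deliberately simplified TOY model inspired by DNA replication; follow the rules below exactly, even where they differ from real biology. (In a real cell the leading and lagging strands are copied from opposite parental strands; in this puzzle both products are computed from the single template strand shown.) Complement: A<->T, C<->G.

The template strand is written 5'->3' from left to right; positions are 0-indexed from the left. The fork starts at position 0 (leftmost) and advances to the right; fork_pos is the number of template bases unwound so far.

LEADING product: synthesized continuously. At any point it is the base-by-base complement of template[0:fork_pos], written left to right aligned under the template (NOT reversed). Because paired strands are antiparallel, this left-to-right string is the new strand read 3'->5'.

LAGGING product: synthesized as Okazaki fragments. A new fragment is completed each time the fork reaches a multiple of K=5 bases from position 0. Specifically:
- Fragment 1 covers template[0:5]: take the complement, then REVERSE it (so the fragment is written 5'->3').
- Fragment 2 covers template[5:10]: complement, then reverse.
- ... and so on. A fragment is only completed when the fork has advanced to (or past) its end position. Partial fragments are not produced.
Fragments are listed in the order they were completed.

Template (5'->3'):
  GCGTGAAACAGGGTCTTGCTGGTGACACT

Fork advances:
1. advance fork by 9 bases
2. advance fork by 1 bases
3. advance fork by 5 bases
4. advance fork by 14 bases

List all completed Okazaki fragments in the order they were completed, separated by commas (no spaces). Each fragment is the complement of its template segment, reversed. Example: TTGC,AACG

Step 1: advance 9 -> fork_pos = 0 + 9 = 9. Reached multiple(s) of 5: 5 -> fragment 1 completed (1 total).
Step 2: advance 1 -> fork_pos = 9 + 1 = 10. Reached multiple(s) of 5: 10 -> fragment 2 completed (2 total).
Step 3: advance 5 -> fork_pos = 10 + 5 = 15. Reached multiple(s) of 5: 15 -> fragment 3 completed (3 total).
Step 4: advance 14 -> fork_pos = 15 + 14 = 29. Reached multiple(s) of 5: 20, 25 -> fragments 4-5 completed (5 total).
Final fork_pos = 29, so 5 fragment(s) are complete. Build each: template segment -> complement -> reverse.
Fragment 1: template[0:5] = GCGTG -> complement CGCAC -> reversed CACGC
Fragment 2: template[5:10] = AAACA -> complement TTTGT -> reversed TGTTT
Fragment 3: template[10:15] = GGGTC -> complement CCCAG -> reversed GACCC
Fragment 4: template[15:20] = TTGCT -> complement AACGA -> reversed AGCAA
Fragment 5: template[20:25] = GGTGA -> complement CCACT -> reversed TCACC

Answer: CACGC,TGTTT,GACCC,AGCAA,TCACC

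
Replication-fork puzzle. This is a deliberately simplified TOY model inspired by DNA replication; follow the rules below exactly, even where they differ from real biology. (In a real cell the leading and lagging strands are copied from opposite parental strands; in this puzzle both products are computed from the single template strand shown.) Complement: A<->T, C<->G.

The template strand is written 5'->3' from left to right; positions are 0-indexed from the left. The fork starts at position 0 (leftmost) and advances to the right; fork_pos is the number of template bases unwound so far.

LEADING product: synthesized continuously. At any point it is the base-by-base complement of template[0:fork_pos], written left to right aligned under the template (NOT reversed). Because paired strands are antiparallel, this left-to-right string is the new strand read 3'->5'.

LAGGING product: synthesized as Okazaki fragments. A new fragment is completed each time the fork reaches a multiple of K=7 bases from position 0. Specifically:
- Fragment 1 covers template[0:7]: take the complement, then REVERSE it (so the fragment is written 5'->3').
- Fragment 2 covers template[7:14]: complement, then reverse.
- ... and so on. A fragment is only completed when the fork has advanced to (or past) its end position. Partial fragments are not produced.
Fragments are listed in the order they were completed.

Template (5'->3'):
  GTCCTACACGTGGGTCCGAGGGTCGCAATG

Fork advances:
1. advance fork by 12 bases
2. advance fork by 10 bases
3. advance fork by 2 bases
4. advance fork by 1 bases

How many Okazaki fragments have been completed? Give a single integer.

Step 1: advance 12 -> fork_pos = 0 + 12 = 12. Reached multiple(s) of 7: 7 -> fragment 1 completed (1 total).
Step 2: advance 10 -> fork_pos = 12 + 10 = 22. Reached multiple(s) of 7: 14, 21 -> fragments 2-3 completed (3 total).
Step 3: advance 2 -> fork_pos = 22 + 2 = 24. Next multiple of 7 is 28 (not reached); still 3 fragment(s).
Step 4: advance 1 -> fork_pos = 24 + 1 = 25. Next multiple of 7 is 28 (not reached); still 3 fragment(s).
Check: final fork_pos = 25; the multiples of 7 that are <= 25 are 7..21 -> 25 // 7 = 3 completed fragment(s).

Answer: 3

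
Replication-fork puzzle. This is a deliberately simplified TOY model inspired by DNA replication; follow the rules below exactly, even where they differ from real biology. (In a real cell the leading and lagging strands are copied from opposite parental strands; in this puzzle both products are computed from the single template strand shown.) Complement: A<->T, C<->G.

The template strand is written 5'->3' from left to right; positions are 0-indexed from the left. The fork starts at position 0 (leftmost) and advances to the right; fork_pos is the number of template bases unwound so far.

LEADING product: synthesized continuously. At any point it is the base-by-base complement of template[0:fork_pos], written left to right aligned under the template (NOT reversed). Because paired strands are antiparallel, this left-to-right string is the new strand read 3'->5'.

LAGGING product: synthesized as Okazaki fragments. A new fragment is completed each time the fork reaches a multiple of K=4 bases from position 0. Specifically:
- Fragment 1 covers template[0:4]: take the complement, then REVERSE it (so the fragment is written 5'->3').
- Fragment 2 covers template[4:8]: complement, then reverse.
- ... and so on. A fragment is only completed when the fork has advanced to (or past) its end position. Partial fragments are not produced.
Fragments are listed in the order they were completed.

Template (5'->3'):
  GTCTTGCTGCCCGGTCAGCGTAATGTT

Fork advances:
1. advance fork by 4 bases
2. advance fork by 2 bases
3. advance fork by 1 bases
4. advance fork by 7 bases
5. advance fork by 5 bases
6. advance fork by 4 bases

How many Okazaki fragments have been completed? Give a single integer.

Step 1: advance 4 -> fork_pos = 0 + 4 = 4. Reached multiple(s) of 4: 4 -> fragment 1 completed (1 total).
Step 2: advance 2 -> fork_pos = 4 + 2 = 6. Next multiple of 4 is 8 (not reached); still 1 fragment(s).
Step 3: advance 1 -> fork_pos = 6 + 1 = 7. Next multiple of 4 is 8 (not reached); still 1 fragment(s).
Step 4: advance 7 -> fork_pos = 7 + 7 = 14. Reached multiple(s) of 4: 8, 12 -> fragments 2-3 completed (3 total).
Step 5: advance 5 -> fork_pos = 14 + 5 = 19. Reached multiple(s) of 4: 16 -> fragment 4 completed (4 total).
Step 6: advance 4 -> fork_pos = 19 + 4 = 23. Reached multiple(s) of 4: 20 -> fragment 5 completed (5 total).
Check: final fork_pos = 23; the multiples of 4 that are <= 23 are 4..20 -> 23 // 4 = 5 completed fragment(s).

Answer: 5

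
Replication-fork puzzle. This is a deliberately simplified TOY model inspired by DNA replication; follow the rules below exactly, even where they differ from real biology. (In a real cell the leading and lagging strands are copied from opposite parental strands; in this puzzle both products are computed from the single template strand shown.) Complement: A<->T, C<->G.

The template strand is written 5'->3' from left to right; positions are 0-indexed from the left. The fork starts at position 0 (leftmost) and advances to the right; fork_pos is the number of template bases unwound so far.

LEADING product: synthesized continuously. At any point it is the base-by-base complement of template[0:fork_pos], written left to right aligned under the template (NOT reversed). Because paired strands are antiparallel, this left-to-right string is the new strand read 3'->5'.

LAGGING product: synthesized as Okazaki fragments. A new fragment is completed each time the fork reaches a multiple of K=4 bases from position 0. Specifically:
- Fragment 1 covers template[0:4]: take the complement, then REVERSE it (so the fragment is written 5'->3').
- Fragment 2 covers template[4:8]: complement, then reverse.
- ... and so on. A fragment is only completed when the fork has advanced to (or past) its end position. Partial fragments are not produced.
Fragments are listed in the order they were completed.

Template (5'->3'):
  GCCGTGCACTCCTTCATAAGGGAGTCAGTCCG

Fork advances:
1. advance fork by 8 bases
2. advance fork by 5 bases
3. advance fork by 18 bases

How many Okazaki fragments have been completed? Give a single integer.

Step 1: advance 8 -> fork_pos = 0 + 8 = 8. Reached multiple(s) of 4: 4, 8 -> fragments 1-2 completed (2 total).
Step 2: advance 5 -> fork_pos = 8 + 5 = 13. Reached multiple(s) of 4: 12 -> fragment 3 completed (3 total).
Step 3: advance 18 -> fork_pos = 13 + 18 = 31. Reached multiple(s) of 4: 16, 20, 24, 28 -> fragments 4-7 completed (7 total).
Check: final fork_pos = 31; the multiples of 4 that are <= 31 are 4..28 -> 31 // 4 = 7 completed fragment(s).

Answer: 7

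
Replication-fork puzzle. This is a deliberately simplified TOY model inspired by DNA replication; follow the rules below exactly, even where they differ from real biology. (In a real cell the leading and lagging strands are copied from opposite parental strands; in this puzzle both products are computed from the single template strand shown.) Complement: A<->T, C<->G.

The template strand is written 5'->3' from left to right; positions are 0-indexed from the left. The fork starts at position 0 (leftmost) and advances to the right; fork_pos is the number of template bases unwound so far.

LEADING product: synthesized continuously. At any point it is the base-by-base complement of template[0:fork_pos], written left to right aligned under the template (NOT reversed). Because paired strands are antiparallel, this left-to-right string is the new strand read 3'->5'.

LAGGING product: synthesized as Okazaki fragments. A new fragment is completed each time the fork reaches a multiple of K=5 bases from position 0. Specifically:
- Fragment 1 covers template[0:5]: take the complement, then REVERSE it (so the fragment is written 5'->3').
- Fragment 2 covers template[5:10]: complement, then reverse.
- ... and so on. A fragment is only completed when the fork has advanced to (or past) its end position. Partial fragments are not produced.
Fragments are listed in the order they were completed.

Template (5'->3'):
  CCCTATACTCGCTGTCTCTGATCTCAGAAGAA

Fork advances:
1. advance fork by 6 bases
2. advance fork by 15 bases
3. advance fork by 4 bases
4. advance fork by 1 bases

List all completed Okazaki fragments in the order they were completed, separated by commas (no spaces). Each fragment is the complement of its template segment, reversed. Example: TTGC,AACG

Step 1: advance 6 -> fork_pos = 0 + 6 = 6. Reached multiple(s) of 5: 5 -> fragment 1 completed (1 total).
Step 2: advance 15 -> fork_pos = 6 + 15 = 21. Reached multiple(s) of 5: 10, 15, 20 -> fragments 2-4 completed (4 total).
Step 3: advance 4 -> fork_pos = 21 + 4 = 25. Reached multiple(s) of 5: 25 -> fragment 5 completed (5 total).
Step 4: advance 1 -> fork_pos = 25 + 1 = 26. Next multiple of 5 is 30 (not reached); still 5 fragment(s).
Final fork_pos = 26, so 5 fragment(s) are complete. Build each: template segment -> complement -> reverse.
Fragment 1: template[0:5] = CCCTA -> complement GGGAT -> reversed TAGGG
Fragment 2: template[5:10] = TACTC -> complement ATGAG -> reversed GAGTA
Fragment 3: template[10:15] = GCTGT -> complement CGACA -> reversed ACAGC
Fragment 4: template[15:20] = CTCTG -> complement GAGAC -> reversed CAGAG
Fragment 5: template[20:25] = ATCTC -> complement TAGAG -> reversed GAGAT

Answer: TAGGG,GAGTA,ACAGC,CAGAG,GAGAT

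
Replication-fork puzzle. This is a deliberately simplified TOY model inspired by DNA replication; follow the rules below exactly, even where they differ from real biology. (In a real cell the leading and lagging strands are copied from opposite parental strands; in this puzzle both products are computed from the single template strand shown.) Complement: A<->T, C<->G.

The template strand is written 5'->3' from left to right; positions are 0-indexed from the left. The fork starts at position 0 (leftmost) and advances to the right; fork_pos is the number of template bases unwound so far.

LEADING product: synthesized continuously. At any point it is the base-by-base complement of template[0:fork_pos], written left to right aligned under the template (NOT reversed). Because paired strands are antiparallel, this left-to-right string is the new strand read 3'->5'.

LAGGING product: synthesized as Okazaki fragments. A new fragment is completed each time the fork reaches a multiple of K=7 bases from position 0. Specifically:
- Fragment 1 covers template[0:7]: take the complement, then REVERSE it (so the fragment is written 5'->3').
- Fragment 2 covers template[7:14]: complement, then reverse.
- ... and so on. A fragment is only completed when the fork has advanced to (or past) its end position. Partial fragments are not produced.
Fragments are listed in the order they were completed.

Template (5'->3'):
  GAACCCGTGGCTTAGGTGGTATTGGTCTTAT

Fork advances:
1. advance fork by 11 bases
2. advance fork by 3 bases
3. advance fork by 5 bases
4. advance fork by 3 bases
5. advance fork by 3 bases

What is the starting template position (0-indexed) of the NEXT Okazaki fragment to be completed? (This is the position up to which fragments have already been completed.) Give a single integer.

Step 1: advance 11 -> fork_pos = 0 + 11 = 11. Reached multiple(s) of 7: 7 -> fragment 1 completed (1 total).
Step 2: advance 3 -> fork_pos = 11 + 3 = 14. Reached multiple(s) of 7: 14 -> fragment 2 completed (2 total).
Step 3: advance 5 -> fork_pos = 14 + 5 = 19. Next multiple of 7 is 21 (not reached); still 2 fragment(s).
Step 4: advance 3 -> fork_pos = 19 + 3 = 22. Reached multiple(s) of 7: 21 -> fragment 3 completed (3 total).
Step 5: advance 3 -> fork_pos = 22 + 3 = 25. Next multiple of 7 is 28 (not reached); still 3 fragment(s).
3 fragment(s) completed, covering template[0:21] (3 x 7 = 21). The next fragment, fragment 4, covers template[21:28], so it starts at position 21.

Answer: 21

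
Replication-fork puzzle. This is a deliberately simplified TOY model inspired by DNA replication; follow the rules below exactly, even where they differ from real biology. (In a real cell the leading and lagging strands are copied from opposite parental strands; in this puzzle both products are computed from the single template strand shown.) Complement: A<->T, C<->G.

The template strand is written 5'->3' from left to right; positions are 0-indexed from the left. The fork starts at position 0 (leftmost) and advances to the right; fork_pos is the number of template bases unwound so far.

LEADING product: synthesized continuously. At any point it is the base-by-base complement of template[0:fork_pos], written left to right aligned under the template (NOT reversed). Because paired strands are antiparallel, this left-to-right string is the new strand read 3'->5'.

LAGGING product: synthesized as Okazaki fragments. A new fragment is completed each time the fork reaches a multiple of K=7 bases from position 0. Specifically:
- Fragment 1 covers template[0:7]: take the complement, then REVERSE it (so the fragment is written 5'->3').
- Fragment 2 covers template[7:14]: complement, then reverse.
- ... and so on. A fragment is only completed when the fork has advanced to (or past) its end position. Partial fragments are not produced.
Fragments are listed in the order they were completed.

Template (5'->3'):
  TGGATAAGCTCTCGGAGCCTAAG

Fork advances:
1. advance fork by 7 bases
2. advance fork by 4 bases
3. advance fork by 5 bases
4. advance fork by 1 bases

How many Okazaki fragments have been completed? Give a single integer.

Step 1: advance 7 -> fork_pos = 0 + 7 = 7. Reached multiple(s) of 7: 7 -> fragment 1 completed (1 total).
Step 2: advance 4 -> fork_pos = 7 + 4 = 11. Next multiple of 7 is 14 (not reached); still 1 fragment(s).
Step 3: advance 5 -> fork_pos = 11 + 5 = 16. Reached multiple(s) of 7: 14 -> fragment 2 completed (2 total).
Step 4: advance 1 -> fork_pos = 16 + 1 = 17. Next multiple of 7 is 21 (not reached); still 2 fragment(s).
Check: final fork_pos = 17; the multiples of 7 that are <= 17 are 7..14 -> 17 // 7 = 2 completed fragment(s).

Answer: 2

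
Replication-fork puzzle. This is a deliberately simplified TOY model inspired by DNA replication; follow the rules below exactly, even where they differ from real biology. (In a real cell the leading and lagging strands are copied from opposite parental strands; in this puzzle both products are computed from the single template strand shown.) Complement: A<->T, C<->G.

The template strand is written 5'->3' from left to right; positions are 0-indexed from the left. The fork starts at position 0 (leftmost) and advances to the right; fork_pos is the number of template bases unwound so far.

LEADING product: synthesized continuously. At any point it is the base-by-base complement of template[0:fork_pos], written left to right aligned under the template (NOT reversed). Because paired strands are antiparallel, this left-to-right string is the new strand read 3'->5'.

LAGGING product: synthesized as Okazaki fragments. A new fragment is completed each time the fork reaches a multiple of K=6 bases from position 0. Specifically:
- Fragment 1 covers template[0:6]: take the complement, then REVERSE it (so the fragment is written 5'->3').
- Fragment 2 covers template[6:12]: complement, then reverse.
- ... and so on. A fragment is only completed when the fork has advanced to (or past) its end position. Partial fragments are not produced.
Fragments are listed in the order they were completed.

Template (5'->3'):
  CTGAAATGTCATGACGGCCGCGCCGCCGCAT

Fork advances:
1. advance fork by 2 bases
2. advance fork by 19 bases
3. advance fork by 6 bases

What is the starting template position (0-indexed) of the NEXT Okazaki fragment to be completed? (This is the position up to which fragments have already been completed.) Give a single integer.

Step 1: advance 2 -> fork_pos = 0 + 2 = 2. Next multiple of 6 is 6 (not reached); still 0 fragment(s).
Step 2: advance 19 -> fork_pos = 2 + 19 = 21. Reached multiple(s) of 6: 6, 12, 18 -> fragments 1-3 completed (3 total).
Step 3: advance 6 -> fork_pos = 21 + 6 = 27. Reached multiple(s) of 6: 24 -> fragment 4 completed (4 total).
4 fragment(s) completed, covering template[0:24] (4 x 6 = 24). The next fragment, fragment 5, covers template[24:30], so it starts at position 24.

Answer: 24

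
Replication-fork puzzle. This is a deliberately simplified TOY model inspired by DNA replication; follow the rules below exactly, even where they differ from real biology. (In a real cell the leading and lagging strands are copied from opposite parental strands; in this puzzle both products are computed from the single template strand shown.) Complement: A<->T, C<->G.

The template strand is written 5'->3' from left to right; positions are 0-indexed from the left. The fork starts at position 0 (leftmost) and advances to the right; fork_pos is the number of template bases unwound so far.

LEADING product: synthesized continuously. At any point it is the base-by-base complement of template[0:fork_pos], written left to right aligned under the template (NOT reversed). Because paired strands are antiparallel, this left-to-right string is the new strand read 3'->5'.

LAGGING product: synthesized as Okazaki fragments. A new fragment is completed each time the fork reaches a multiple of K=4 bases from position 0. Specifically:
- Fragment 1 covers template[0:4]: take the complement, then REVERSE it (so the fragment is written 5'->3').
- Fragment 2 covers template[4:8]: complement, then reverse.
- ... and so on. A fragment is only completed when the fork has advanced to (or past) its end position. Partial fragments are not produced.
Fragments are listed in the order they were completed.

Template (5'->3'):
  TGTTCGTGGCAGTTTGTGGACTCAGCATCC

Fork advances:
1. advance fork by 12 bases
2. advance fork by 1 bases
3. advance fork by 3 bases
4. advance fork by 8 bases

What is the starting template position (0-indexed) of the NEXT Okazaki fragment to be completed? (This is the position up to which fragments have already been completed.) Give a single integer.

Step 1: advance 12 -> fork_pos = 0 + 12 = 12. Reached multiple(s) of 4: 4, 8, 12 -> fragments 1-3 completed (3 total).
Step 2: advance 1 -> fork_pos = 12 + 1 = 13. Next multiple of 4 is 16 (not reached); still 3 fragment(s).
Step 3: advance 3 -> fork_pos = 13 + 3 = 16. Reached multiple(s) of 4: 16 -> fragment 4 completed (4 total).
Step 4: advance 8 -> fork_pos = 16 + 8 = 24. Reached multiple(s) of 4: 20, 24 -> fragments 5-6 completed (6 total).
6 fragment(s) completed, covering template[0:24] (6 x 4 = 24). The next fragment, fragment 7, covers template[24:28], so it starts at position 24.

Answer: 24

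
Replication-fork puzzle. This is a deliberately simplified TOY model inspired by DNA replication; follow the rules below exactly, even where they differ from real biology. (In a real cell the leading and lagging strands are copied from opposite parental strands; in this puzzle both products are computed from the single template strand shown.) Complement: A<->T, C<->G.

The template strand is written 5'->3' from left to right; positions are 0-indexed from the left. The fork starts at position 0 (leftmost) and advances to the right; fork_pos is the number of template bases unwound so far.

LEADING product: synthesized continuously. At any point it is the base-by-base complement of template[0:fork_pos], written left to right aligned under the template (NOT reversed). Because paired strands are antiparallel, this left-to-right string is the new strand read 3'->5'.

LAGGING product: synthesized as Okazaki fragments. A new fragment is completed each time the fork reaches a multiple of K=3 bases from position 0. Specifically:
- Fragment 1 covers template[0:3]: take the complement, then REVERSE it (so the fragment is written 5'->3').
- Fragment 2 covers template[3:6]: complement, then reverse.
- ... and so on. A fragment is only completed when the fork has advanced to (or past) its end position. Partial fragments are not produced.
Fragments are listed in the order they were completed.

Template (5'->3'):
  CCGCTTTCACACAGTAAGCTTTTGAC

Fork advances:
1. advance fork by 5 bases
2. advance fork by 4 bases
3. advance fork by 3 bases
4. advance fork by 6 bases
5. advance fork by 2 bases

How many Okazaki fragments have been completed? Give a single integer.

Answer: 6

Derivation:
Step 1: advance 5 -> fork_pos = 0 + 5 = 5. Reached multiple(s) of 3: 3 -> fragment 1 completed (1 total).
Step 2: advance 4 -> fork_pos = 5 + 4 = 9. Reached multiple(s) of 3: 6, 9 -> fragments 2-3 completed (3 total).
Step 3: advance 3 -> fork_pos = 9 + 3 = 12. Reached multiple(s) of 3: 12 -> fragment 4 completed (4 total).
Step 4: advance 6 -> fork_pos = 12 + 6 = 18. Reached multiple(s) of 3: 15, 18 -> fragments 5-6 completed (6 total).
Step 5: advance 2 -> fork_pos = 18 + 2 = 20. Next multiple of 3 is 21 (not reached); still 6 fragment(s).
Check: final fork_pos = 20; the multiples of 3 that are <= 20 are 3..18 -> 20 // 3 = 6 completed fragment(s).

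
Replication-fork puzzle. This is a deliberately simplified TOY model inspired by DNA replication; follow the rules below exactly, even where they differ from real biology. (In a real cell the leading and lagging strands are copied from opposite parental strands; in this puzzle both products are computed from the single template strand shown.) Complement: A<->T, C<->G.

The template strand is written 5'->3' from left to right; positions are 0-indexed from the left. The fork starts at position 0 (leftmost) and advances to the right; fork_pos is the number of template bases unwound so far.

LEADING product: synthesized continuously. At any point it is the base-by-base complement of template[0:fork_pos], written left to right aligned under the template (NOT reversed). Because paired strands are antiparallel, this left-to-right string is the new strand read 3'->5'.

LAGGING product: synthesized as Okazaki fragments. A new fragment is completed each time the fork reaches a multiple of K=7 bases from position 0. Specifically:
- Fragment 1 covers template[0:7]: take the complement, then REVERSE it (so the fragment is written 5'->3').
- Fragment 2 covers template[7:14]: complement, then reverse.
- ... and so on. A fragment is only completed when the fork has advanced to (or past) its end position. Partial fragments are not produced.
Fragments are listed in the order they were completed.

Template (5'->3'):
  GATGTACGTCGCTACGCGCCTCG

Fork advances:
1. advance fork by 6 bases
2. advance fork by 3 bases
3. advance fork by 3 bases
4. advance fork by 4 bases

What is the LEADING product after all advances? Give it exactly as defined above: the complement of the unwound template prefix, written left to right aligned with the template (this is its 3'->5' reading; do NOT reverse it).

Answer: CTACATGCAGCGATGC

Derivation:
Step 1: advance 6 -> fork_pos = 0 + 6 = 6.
Step 2: advance 3 -> fork_pos = 6 + 3 = 9.
Step 3: advance 3 -> fork_pos = 9 + 3 = 12.
Step 4: advance 4 -> fork_pos = 12 + 4 = 16.
Unwound prefix: template[0:16] = GATGTACGTCGCTACG
Complement it base by base (A<->T, C<->G), keeping left-to-right order:
  [0:5] GATGT -> CTACA
  [5:10] ACGTC -> TGCAG
  [10:15] GCTAC -> CGATG
  [15:16] G -> C
Concatenate: CTACATGCAGCGATGC (length 16; written aligned with the template, i.e. 3'->5').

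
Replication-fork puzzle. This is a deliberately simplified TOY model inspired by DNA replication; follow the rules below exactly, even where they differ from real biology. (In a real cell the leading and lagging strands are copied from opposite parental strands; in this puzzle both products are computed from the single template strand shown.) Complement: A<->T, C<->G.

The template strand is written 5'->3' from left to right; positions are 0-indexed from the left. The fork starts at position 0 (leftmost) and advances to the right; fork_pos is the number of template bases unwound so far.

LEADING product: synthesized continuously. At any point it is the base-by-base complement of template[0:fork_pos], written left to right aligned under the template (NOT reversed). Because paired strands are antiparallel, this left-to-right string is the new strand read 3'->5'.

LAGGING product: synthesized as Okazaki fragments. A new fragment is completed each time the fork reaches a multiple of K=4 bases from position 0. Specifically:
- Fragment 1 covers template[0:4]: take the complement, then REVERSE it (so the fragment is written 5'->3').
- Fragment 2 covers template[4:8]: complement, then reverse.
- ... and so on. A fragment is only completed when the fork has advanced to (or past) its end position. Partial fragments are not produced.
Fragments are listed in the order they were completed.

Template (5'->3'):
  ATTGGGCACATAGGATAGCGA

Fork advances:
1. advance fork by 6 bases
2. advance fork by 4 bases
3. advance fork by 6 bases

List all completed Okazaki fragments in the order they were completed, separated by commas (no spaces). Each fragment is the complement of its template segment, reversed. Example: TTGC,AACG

Answer: CAAT,TGCC,TATG,ATCC

Derivation:
Step 1: advance 6 -> fork_pos = 0 + 6 = 6. Reached multiple(s) of 4: 4 -> fragment 1 completed (1 total).
Step 2: advance 4 -> fork_pos = 6 + 4 = 10. Reached multiple(s) of 4: 8 -> fragment 2 completed (2 total).
Step 3: advance 6 -> fork_pos = 10 + 6 = 16. Reached multiple(s) of 4: 12, 16 -> fragments 3-4 completed (4 total).
Final fork_pos = 16, so 4 fragment(s) are complete. Build each: template segment -> complement -> reverse.
Fragment 1: template[0:4] = ATTG -> complement TAAC -> reversed CAAT
Fragment 2: template[4:8] = GGCA -> complement CCGT -> reversed TGCC
Fragment 3: template[8:12] = CATA -> complement GTAT -> reversed TATG
Fragment 4: template[12:16] = GGAT -> complement CCTA -> reversed ATCC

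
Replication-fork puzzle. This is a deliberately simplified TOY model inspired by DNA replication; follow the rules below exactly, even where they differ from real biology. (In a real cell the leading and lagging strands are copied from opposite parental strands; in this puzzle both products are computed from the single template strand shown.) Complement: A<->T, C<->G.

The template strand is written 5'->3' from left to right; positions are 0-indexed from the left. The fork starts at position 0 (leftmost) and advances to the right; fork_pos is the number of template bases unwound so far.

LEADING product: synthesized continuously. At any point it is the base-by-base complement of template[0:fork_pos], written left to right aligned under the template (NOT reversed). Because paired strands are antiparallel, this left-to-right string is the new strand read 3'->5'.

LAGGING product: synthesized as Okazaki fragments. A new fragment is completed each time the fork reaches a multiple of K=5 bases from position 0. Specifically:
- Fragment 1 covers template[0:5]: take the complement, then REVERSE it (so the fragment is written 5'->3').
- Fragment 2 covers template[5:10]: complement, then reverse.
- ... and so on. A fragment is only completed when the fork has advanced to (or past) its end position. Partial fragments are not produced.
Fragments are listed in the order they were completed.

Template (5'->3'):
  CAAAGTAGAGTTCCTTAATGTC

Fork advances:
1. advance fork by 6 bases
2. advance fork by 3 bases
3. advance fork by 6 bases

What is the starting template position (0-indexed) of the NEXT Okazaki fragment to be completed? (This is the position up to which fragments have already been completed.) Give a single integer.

Answer: 15

Derivation:
Step 1: advance 6 -> fork_pos = 0 + 6 = 6. Reached multiple(s) of 5: 5 -> fragment 1 completed (1 total).
Step 2: advance 3 -> fork_pos = 6 + 3 = 9. Next multiple of 5 is 10 (not reached); still 1 fragment(s).
Step 3: advance 6 -> fork_pos = 9 + 6 = 15. Reached multiple(s) of 5: 10, 15 -> fragments 2-3 completed (3 total).
3 fragment(s) completed, covering template[0:15] (3 x 5 = 15). The next fragment, fragment 4, covers template[15:20], so it starts at position 15.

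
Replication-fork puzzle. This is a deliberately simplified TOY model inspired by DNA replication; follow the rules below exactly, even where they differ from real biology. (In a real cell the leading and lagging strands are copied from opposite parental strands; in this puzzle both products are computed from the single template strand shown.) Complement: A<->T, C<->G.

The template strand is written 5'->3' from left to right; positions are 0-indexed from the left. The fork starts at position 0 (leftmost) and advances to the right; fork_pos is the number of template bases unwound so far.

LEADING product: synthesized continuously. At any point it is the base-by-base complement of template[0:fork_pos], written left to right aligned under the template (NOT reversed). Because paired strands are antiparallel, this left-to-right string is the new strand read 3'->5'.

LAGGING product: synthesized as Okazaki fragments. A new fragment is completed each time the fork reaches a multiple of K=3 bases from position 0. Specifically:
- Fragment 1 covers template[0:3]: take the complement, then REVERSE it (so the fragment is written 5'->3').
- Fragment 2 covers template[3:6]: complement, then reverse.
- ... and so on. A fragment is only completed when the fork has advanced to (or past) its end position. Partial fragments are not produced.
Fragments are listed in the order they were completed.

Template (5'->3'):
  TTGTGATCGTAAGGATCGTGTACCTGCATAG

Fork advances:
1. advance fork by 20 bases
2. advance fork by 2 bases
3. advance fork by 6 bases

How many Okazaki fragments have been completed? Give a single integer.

Step 1: advance 20 -> fork_pos = 0 + 20 = 20. Reached multiple(s) of 3: 3, 6, 9, 12, 15, 18 -> fragments 1-6 completed (6 total).
Step 2: advance 2 -> fork_pos = 20 + 2 = 22. Reached multiple(s) of 3: 21 -> fragment 7 completed (7 total).
Step 3: advance 6 -> fork_pos = 22 + 6 = 28. Reached multiple(s) of 3: 24, 27 -> fragments 8-9 completed (9 total).
Check: final fork_pos = 28; the multiples of 3 that are <= 28 are 3..27 -> 28 // 3 = 9 completed fragment(s).

Answer: 9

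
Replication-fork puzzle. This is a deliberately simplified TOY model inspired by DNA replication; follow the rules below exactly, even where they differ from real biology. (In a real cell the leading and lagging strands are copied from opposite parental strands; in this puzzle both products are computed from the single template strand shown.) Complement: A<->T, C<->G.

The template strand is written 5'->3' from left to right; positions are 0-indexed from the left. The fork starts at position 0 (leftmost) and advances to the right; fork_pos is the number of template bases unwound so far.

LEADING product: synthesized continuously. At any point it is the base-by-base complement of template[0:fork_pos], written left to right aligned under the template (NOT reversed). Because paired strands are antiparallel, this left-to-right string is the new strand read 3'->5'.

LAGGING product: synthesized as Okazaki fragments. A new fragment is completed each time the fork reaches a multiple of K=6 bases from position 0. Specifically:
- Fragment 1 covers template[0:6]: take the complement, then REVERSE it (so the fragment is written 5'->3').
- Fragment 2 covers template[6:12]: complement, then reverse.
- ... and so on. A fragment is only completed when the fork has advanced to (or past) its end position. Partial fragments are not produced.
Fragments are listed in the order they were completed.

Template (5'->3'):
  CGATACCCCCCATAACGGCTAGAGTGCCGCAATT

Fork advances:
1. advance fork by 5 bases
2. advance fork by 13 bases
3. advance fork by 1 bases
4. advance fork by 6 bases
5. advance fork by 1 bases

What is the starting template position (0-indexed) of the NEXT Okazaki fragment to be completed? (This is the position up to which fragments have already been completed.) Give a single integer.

Step 1: advance 5 -> fork_pos = 0 + 5 = 5. Next multiple of 6 is 6 (not reached); still 0 fragment(s).
Step 2: advance 13 -> fork_pos = 5 + 13 = 18. Reached multiple(s) of 6: 6, 12, 18 -> fragments 1-3 completed (3 total).
Step 3: advance 1 -> fork_pos = 18 + 1 = 19. Next multiple of 6 is 24 (not reached); still 3 fragment(s).
Step 4: advance 6 -> fork_pos = 19 + 6 = 25. Reached multiple(s) of 6: 24 -> fragment 4 completed (4 total).
Step 5: advance 1 -> fork_pos = 25 + 1 = 26. Next multiple of 6 is 30 (not reached); still 4 fragment(s).
4 fragment(s) completed, covering template[0:24] (4 x 6 = 24). The next fragment, fragment 5, covers template[24:30], so it starts at position 24.

Answer: 24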